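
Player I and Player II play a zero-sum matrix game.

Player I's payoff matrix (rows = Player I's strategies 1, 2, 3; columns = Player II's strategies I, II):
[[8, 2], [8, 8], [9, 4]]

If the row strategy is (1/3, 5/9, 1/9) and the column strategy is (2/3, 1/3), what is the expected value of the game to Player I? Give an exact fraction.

196/27

Against (2/3, 1/3), each row's expected payoff is 1: 6; 2: 8; 3: 22/3.
Taking the (1/3, 5/9, 1/9)-weighted average: (1/3)·(6) + (5/9)·(8) + (1/9)·(22/3) = 196/27.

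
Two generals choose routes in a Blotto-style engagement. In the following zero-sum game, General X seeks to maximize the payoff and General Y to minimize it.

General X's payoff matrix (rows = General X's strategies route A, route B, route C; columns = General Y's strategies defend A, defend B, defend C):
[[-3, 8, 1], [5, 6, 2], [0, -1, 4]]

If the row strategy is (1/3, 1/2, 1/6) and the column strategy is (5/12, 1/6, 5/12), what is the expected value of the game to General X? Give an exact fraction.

Against (5/12, 1/6, 5/12), each row's expected payoff is route A: 1/2; route B: 47/12; route C: 3/2.
Taking the (1/3, 1/2, 1/6)-weighted average: (1/3)·(1/2) + (1/2)·(47/12) + (1/6)·(3/2) = 19/8.

19/8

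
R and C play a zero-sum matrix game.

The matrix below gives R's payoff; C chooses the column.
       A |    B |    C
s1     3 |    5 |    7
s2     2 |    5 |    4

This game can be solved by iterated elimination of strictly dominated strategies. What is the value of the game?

3

Column C is strictly dominated by A for C (3<7, 2<4); eliminate C.
Column B is strictly dominated by A for C (3<5, 2<5); eliminate B.
Row s2 is strictly dominated by row s1 (3>2); eliminate s2.
Only (s1, A) remains, with payoff 3.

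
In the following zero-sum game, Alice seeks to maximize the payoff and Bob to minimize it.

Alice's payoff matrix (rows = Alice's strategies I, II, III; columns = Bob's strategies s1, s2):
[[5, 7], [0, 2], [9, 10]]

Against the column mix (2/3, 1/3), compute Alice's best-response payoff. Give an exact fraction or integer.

28/3

I: (5)·(2/3) + (7)·(1/3) = 17/3.
II: (0)·(2/3) + (2)·(1/3) = 2/3.
III: (9)·(2/3) + (10)·(1/3) = 28/3.
The best pure response is III with expected payoff 28/3.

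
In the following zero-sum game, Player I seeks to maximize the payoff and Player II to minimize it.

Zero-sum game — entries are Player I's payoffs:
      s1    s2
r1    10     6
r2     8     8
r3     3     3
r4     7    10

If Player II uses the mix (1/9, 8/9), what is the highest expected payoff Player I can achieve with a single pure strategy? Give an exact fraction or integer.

29/3

r1: (10)·(1/9) + (6)·(8/9) = 58/9.
r2: (8)·(1/9) + (8)·(8/9) = 8.
r3: (3)·(1/9) + (3)·(8/9) = 3.
r4: (7)·(1/9) + (10)·(8/9) = 29/3.
The best pure response is r4 with expected payoff 29/3.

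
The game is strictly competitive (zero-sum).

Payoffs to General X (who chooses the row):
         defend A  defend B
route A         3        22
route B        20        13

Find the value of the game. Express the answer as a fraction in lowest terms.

Row minima are 3 and 13, so General X's maximin is 13; column maxima are 20 and 22, so General Y's minimax is 20. These differ, so the equilibrium is in mixed strategies.
Let General X play route A with probability p. General Y is indifferent when 3p + 20(1−p) = 22p + 13(1−p), giving p = 7/26.
Let General Y play defend A with probability q. General X is indifferent when 3q + 22(1−q) = 20q + 13(1−q), giving q = 9/26.
The value is 3·(9/26) + (22)·(17/26) = 401/26.

401/26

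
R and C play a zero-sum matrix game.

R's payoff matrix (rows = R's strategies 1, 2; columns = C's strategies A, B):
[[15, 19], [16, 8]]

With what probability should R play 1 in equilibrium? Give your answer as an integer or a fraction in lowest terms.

Row minima are 15 and 8, so R's maximin is 15; column maxima are 16 and 19, so C's minimax is 16. These differ, so the equilibrium is in mixed strategies.
Let R play 1 with probability p. C is indifferent when 15p + 16(1−p) = 19p + 8(1−p), giving p = 2/3.

2/3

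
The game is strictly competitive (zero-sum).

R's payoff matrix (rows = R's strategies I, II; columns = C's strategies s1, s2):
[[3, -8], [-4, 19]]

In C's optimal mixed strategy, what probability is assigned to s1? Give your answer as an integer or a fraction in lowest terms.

Row minima are -8 and -4, so R's maximin is -4; column maxima are 3 and 19, so C's minimax is 3. These differ, so the equilibrium is in mixed strategies.
Let C play s1 with probability q. R is indifferent when 3q − 8(1−q) = −4q + 19(1−q), giving q = 27/34.

27/34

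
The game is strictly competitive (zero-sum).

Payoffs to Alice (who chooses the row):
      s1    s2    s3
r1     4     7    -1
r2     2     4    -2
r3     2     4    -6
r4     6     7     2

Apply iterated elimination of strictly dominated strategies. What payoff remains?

2

Column s2 is strictly dominated by s1 for Bob (4<7, 2<4, 2<4, 6<7); eliminate s2.
Row r3 is strictly dominated by row r1 (4>2, -1>-6); eliminate r3.
Row r2 is strictly dominated by row r1 (4>2, -1>-2); eliminate r2.
Column s1 is strictly dominated by s3 for Bob (-1<4, 2<6); eliminate s1.
Row r1 is strictly dominated by row r4 (2>-1); eliminate r1.
Only (r4, s3) remains, with payoff 2.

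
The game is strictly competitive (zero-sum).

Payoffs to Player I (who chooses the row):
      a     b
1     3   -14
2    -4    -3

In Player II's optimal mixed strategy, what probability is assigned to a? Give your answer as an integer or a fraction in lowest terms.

Row minima are -14 and -4, so Player I's maximin is -4; column maxima are 3 and -3, so Player II's minimax is -3. These differ, so the equilibrium is in mixed strategies.
Let Player II play a with probability q. Player I is indifferent when 3q − 14(1−q) = −4q − 3(1−q), giving q = 11/18.

11/18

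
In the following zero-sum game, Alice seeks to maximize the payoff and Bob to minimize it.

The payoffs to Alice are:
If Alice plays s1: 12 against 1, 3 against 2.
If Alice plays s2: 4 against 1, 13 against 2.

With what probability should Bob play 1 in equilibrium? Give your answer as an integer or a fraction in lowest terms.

5/9

Row minima are 3 and 4, so Alice's maximin is 4; column maxima are 12 and 13, so Bob's minimax is 12. These differ, so the equilibrium is in mixed strategies.
Let Bob play 1 with probability q. Alice is indifferent when 12q + 3(1−q) = 4q + 13(1−q), giving q = 5/9.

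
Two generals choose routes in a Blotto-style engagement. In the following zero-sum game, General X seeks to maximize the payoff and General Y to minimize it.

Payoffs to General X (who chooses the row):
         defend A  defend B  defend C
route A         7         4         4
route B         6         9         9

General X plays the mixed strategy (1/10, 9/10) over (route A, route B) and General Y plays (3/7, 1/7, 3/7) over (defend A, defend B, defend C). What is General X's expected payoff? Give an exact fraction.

523/70

Against (3/7, 1/7, 3/7), each row's expected payoff is route A: 37/7; route B: 54/7.
Taking the (1/10, 9/10)-weighted average: (1/10)·(37/7) + (9/10)·(54/7) = 523/70.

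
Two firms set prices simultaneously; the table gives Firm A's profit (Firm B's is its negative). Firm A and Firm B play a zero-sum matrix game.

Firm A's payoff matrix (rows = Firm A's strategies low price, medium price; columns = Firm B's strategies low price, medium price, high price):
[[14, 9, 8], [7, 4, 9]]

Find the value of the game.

Column low price is strictly dominated by medium price for Firm B (it gives Firm A more in every row).
The remaining 2×2 game on (low price, medium price) × (medium price, high price) has no saddle point. Let Firm A play low price with probability p; indifference gives 9p + 4(1−p) = 8p + 9(1−p), so p = 5/6.
Similarly Firm B's optimal q on medium price is 1/6, and the value is 9·(1/6) + (8)·(5/6) = 49/6.

49/6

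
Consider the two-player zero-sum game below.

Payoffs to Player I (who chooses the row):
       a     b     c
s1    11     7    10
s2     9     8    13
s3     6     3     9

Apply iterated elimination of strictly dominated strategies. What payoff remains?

8

Column a is strictly dominated by b for Player II (7<11, 8<9, 3<6); eliminate a.
Column c is strictly dominated by b for Player II (7<10, 8<13, 3<9); eliminate c.
Row s3 is strictly dominated by row s1 (7>3); eliminate s3.
Row s1 is strictly dominated by row s2 (8>7); eliminate s1.
Only (s2, b) remains, with payoff 8.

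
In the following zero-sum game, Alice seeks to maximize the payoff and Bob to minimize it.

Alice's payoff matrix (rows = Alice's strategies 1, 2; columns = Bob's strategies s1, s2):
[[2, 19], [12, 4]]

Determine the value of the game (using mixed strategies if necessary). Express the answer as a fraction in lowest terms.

Row minima are 2 and 4, so Alice's maximin is 4; column maxima are 12 and 19, so Bob's minimax is 12. These differ, so the equilibrium is in mixed strategies.
Let Alice play 1 with probability p. Bob is indifferent when 2p + 12(1−p) = 19p + 4(1−p), giving p = 8/25.
Let Bob play s1 with probability q. Alice is indifferent when 2q + 19(1−q) = 12q + 4(1−q), giving q = 3/5.
The value is 2·(3/5) + (19)·(2/5) = 44/5.

44/5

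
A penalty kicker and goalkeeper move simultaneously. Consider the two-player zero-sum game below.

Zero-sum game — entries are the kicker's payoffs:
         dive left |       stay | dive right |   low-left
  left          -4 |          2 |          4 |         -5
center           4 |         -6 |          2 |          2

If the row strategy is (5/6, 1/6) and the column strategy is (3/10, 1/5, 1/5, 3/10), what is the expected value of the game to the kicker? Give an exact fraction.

-13/12

Against (3/10, 1/5, 1/5, 3/10), each row's expected payoff is left: -3/2; center: 1.
Taking the (5/6, 1/6)-weighted average: (5/6)·(-3/2) + (1/6)·(1) = -13/12.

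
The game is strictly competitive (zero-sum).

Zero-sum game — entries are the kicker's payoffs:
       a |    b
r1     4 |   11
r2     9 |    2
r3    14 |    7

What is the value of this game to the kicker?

9

Row r2 is strictly dominated by row r3, so the kicker never plays it.
The remaining 2×2 game on (r1, r3) × (a, b) has no saddle point. Let the kicker play r1 with probability p; indifference gives 4p + 14(1−p) = 11p + 7(1−p), so p = 1/2.
Similarly the goalkeeper's optimal q on a is 2/7, and the value is 4·(2/7) + (11)·(5/7) = 9.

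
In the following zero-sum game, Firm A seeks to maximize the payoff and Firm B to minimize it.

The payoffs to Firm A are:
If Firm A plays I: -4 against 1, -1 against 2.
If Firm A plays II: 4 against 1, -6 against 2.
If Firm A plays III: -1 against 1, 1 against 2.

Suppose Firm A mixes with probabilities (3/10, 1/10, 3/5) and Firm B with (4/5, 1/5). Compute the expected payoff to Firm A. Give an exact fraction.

-59/50

Against (4/5, 1/5), each row's expected payoff is I: -17/5; II: 2; III: -3/5.
Taking the (3/10, 1/10, 3/5)-weighted average: (3/10)·(-17/5) + (1/10)·(2) + (3/5)·(-3/5) = -59/50.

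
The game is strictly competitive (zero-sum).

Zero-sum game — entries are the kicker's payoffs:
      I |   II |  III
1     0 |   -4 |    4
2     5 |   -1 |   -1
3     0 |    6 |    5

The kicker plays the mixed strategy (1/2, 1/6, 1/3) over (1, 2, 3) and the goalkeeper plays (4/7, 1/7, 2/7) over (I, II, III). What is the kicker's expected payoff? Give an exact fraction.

Against (4/7, 1/7, 2/7), each row's expected payoff is 1: 4/7; 2: 17/7; 3: 16/7.
Taking the (1/2, 1/6, 1/3)-weighted average: (1/2)·(4/7) + (1/6)·(17/7) + (1/3)·(16/7) = 61/42.

61/42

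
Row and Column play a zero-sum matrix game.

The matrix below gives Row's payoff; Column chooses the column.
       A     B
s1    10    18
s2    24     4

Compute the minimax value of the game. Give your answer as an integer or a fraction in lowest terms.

14

Row minima are 10 and 4, so Row's maximin is 10; column maxima are 24 and 18, so Column's minimax is 18. These differ, so the equilibrium is in mixed strategies.
Let Row play s1 with probability p. Column is indifferent when 10p + 24(1−p) = 18p + 4(1−p), giving p = 5/7.
Let Column play A with probability q. Row is indifferent when 10q + 18(1−q) = 24q + 4(1−q), giving q = 1/2.
The value is 10·(1/2) + (18)·(1/2) = 14.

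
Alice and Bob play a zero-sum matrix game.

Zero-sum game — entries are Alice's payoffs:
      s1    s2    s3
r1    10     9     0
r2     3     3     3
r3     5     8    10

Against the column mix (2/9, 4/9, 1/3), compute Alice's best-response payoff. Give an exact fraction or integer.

r1: (10)·(2/9) + (9)·(4/9) + (0)·(1/3) = 56/9.
r2: (3)·(2/9) + (3)·(4/9) + (3)·(1/3) = 3.
r3: (5)·(2/9) + (8)·(4/9) + (10)·(1/3) = 8.
The best pure response is r3 with expected payoff 8.

8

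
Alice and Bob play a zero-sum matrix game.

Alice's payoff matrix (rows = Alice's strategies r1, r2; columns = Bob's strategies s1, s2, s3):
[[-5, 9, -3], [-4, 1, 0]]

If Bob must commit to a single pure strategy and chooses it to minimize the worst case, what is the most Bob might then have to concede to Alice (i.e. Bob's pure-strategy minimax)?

The worst case (largest entry) in each column is s1: -4, s2: 9, s3: 0.
The best (smallest) of these is -4.

-4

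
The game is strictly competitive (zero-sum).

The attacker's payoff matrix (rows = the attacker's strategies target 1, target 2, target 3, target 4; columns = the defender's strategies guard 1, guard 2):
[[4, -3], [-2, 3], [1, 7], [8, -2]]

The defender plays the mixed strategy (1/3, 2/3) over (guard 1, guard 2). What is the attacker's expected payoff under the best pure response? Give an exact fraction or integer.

5

target 1: (4)·(1/3) + (-3)·(2/3) = -2/3.
target 2: (-2)·(1/3) + (3)·(2/3) = 4/3.
target 3: (1)·(1/3) + (7)·(2/3) = 5.
target 4: (8)·(1/3) + (-2)·(2/3) = 4/3.
The best pure response is target 3 with expected payoff 5.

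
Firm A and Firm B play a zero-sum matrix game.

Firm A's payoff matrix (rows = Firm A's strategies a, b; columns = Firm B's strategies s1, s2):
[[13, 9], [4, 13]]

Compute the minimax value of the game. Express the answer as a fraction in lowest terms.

Row minima are 9 and 4, so Firm A's maximin is 9; column maxima are 13 and 13, so Firm B's minimax is 13. These differ, so the equilibrium is in mixed strategies.
Let Firm A play a with probability p. Firm B is indifferent when 13p + 4(1−p) = 9p + 13(1−p), giving p = 9/13.
Let Firm B play s1 with probability q. Firm A is indifferent when 13q + 9(1−q) = 4q + 13(1−q), giving q = 4/13.
The value is 13·(4/13) + (9)·(9/13) = 133/13.

133/13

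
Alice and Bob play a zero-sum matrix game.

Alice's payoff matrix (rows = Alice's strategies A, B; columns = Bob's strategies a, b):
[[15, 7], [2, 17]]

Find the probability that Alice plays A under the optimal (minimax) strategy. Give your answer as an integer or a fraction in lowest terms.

Row minima are 7 and 2, so Alice's maximin is 7; column maxima are 15 and 17, so Bob's minimax is 15. These differ, so the equilibrium is in mixed strategies.
Let Alice play A with probability p. Bob is indifferent when 15p + 2(1−p) = 7p + 17(1−p), giving p = 15/23.

15/23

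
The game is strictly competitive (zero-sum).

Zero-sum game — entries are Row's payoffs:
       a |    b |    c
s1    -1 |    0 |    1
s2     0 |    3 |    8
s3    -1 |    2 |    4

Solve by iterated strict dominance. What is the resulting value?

Row s1 is strictly dominated by row s2 (0>-1, 3>0, 8>1); eliminate s1.
Column c is strictly dominated by a for Column (0<8, -1<4); eliminate c.
Column b is strictly dominated by a for Column (0<3, -1<2); eliminate b.
Row s3 is strictly dominated by row s2 (0>-1); eliminate s3.
Only (s2, a) remains, with payoff 0.

0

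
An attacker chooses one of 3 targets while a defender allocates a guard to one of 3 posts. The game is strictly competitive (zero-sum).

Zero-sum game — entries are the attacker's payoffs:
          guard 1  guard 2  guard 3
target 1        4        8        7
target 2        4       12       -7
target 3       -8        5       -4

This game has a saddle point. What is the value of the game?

4

Row minima: 4, -7, -8 → the attacker's maximin is 4.
Column maxima: 4, 12, 7 → the defender's minimax is 4.
They coincide at (target 1, guard 1), so the value is 4.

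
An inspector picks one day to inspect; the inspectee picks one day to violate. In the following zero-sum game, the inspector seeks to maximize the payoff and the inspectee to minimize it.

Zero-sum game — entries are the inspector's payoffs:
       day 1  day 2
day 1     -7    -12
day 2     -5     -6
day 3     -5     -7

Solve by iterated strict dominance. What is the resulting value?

Row day 1 is strictly dominated by row day 2 (-5>-7, -6>-12); eliminate day 1.
Column day 1 is strictly dominated by day 2 for the inspectee (-6<-5, -7<-5); eliminate day 1.
Row day 3 is strictly dominated by row day 2 (-6>-7); eliminate day 3.
Only (day 2, day 2) remains, with payoff -6.

-6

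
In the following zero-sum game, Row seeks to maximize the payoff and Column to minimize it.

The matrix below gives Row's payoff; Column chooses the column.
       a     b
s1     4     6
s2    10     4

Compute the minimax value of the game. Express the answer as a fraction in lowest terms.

11/2

Row minima are 4 and 4, so Row's maximin is 4; column maxima are 10 and 6, so Column's minimax is 6. These differ, so the equilibrium is in mixed strategies.
Let Row play s1 with probability p. Column is indifferent when 4p + 10(1−p) = 6p + 4(1−p), giving p = 3/4.
Let Column play a with probability q. Row is indifferent when 4q + 6(1−q) = 10q + 4(1−q), giving q = 1/4.
The value is 4·(1/4) + (6)·(3/4) = 11/2.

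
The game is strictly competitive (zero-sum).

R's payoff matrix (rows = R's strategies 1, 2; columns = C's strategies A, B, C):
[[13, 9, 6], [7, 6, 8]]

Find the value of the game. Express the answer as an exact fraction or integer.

36/5

Column A is strictly dominated by B for C (it gives R more in every row).
The remaining 2×2 game on (1, 2) × (B, C) has no saddle point. Let R play 1 with probability p; indifference gives 9p + 6(1−p) = 6p + 8(1−p), so p = 2/5.
Similarly C's optimal q on B is 2/5, and the value is 9·(2/5) + (6)·(3/5) = 36/5.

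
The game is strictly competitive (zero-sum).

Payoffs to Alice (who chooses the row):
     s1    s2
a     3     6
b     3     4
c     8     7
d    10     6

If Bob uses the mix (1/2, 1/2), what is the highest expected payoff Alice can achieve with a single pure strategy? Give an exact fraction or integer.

8

a: (3)·(1/2) + (6)·(1/2) = 9/2.
b: (3)·(1/2) + (4)·(1/2) = 7/2.
c: (8)·(1/2) + (7)·(1/2) = 15/2.
d: (10)·(1/2) + (6)·(1/2) = 8.
The best pure response is d with expected payoff 8.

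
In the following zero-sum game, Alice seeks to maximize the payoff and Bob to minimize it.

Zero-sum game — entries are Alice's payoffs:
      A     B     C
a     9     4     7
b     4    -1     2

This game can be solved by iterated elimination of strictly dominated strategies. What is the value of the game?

Column C is strictly dominated by B for Bob (4<7, -1<2); eliminate C.
Column A is strictly dominated by B for Bob (4<9, -1<4); eliminate A.
Row b is strictly dominated by row a (4>-1); eliminate b.
Only (a, B) remains, with payoff 4.

4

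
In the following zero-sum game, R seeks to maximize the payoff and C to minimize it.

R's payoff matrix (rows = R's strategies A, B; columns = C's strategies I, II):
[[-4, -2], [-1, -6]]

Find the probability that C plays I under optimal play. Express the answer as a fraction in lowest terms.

4/7

Row minima are -4 and -6, so R's maximin is -4; column maxima are -1 and -2, so C's minimax is -2. These differ, so the equilibrium is in mixed strategies.
Let C play I with probability q. R is indifferent when −4q − 2(1−q) = −q − 6(1−q), giving q = 4/7.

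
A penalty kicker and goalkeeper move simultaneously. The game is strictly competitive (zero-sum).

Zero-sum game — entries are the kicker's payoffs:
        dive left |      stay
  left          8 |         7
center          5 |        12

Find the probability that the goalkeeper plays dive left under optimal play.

5/8

Row minima are 7 and 5, so the kicker's maximin is 7; column maxima are 8 and 12, so the goalkeeper's minimax is 8. These differ, so the equilibrium is in mixed strategies.
Let the goalkeeper play dive left with probability q. The kicker is indifferent when 8q + 7(1−q) = 5q + 12(1−q), giving q = 5/8.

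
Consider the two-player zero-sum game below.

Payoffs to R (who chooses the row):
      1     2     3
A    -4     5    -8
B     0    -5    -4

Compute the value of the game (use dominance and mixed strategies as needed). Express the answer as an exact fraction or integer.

Column 1 is strictly dominated by 3 for C (it gives R more in every row).
The remaining 2×2 game on (A, B) × (2, 3) has no saddle point. Let R play A with probability p; indifference gives 5p − 5(1−p) = −8p − 4(1−p), so p = 1/14.
Similarly C's optimal q on 2 is 2/7, and the value is 5·(2/7) + (-8)·(5/7) = -30/7.

-30/7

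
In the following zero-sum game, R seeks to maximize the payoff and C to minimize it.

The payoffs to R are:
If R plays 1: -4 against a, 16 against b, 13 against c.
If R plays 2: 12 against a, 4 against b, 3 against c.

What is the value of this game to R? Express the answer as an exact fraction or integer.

Column b is strictly dominated by c for C (it gives R more in every row).
The remaining 2×2 game on (1, 2) × (a, c) has no saddle point. Let R play 1 with probability p; indifference gives −4p + 12(1−p) = 13p + 3(1−p), so p = 9/26.
Similarly C's optimal q on a is 5/13, and the value is -4·(5/13) + (13)·(8/13) = 84/13.

84/13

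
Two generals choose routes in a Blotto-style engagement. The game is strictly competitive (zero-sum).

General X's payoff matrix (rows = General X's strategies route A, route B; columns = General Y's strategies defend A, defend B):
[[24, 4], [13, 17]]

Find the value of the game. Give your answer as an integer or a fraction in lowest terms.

89/6

Row minima are 4 and 13, so General X's maximin is 13; column maxima are 24 and 17, so General Y's minimax is 17. These differ, so the equilibrium is in mixed strategies.
Let General X play route A with probability p. General Y is indifferent when 24p + 13(1−p) = 4p + 17(1−p), giving p = 1/6.
Let General Y play defend A with probability q. General X is indifferent when 24q + 4(1−q) = 13q + 17(1−q), giving q = 13/24.
The value is 24·(13/24) + (4)·(11/24) = 89/6.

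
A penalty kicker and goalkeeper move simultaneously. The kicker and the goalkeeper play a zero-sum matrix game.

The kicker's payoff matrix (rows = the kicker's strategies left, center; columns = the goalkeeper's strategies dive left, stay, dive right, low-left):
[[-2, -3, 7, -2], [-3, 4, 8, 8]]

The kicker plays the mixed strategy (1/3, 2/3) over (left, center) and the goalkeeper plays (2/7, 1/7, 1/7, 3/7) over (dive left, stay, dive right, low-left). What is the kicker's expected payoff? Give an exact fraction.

Against (2/7, 1/7, 1/7, 3/7), each row's expected payoff is left: -6/7; center: 30/7.
Taking the (1/3, 2/3)-weighted average: (1/3)·(-6/7) + (2/3)·(30/7) = 18/7.

18/7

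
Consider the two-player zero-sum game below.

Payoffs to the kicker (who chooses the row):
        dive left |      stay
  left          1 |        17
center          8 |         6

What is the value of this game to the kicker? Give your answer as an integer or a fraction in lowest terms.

65/9

Row minima are 1 and 6, so the kicker's maximin is 6; column maxima are 8 and 17, so the goalkeeper's minimax is 8. These differ, so the equilibrium is in mixed strategies.
Let the kicker play left with probability p. The goalkeeper is indifferent when p + 8(1−p) = 17p + 6(1−p), giving p = 1/9.
Let the goalkeeper play dive left with probability q. The kicker is indifferent when q + 17(1−q) = 8q + 6(1−q), giving q = 11/18.
The value is 1·(11/18) + (17)·(7/18) = 65/9.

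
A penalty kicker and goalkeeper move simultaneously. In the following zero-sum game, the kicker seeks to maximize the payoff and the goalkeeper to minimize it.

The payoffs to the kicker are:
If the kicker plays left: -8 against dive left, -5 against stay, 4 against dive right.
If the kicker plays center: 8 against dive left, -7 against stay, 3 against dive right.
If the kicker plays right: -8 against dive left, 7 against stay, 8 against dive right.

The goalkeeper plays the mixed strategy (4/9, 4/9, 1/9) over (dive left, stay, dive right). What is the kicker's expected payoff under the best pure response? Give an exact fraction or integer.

left: (-8)·(4/9) + (-5)·(4/9) + (4)·(1/9) = -16/3.
center: (8)·(4/9) + (-7)·(4/9) + (3)·(1/9) = 7/9.
right: (-8)·(4/9) + (7)·(4/9) + (8)·(1/9) = 4/9.
The best pure response is center with expected payoff 7/9.

7/9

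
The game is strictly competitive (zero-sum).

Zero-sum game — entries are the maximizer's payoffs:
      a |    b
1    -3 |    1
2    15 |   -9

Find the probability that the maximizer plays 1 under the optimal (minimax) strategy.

6/7

Row minima are -3 and -9, so the maximizer's maximin is -3; column maxima are 15 and 1, so the minimizer's minimax is 1. These differ, so the equilibrium is in mixed strategies.
Let the maximizer play 1 with probability p. The minimizer is indifferent when −3p + 15(1−p) = p − 9(1−p), giving p = 6/7.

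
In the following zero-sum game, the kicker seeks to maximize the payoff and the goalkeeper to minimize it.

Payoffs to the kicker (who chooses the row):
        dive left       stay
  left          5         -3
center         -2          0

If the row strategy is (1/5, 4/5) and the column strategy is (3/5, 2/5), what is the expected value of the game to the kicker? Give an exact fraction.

Against (3/5, 2/5), each row's expected payoff is left: 9/5; center: -6/5.
Taking the (1/5, 4/5)-weighted average: (1/5)·(9/5) + (4/5)·(-6/5) = -3/5.

-3/5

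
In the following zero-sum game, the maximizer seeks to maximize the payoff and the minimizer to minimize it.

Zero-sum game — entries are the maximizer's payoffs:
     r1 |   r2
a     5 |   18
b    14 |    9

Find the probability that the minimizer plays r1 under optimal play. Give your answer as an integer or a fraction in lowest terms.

Row minima are 5 and 9, so the maximizer's maximin is 9; column maxima are 14 and 18, so the minimizer's minimax is 14. These differ, so the equilibrium is in mixed strategies.
Let the minimizer play r1 with probability q. The maximizer is indifferent when 5q + 18(1−q) = 14q + 9(1−q), giving q = 1/2.

1/2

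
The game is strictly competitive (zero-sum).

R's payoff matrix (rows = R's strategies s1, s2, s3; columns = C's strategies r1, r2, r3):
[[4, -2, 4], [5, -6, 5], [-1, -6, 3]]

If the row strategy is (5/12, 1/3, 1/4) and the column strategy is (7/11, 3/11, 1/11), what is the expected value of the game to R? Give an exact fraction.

Against (7/11, 3/11, 1/11), each row's expected payoff is s1: 26/11; s2: 2; s3: -2.
Taking the (5/12, 1/3, 1/4)-weighted average: (5/12)·(26/11) + (1/3)·(2) + (1/4)·(-2) = 38/33.

38/33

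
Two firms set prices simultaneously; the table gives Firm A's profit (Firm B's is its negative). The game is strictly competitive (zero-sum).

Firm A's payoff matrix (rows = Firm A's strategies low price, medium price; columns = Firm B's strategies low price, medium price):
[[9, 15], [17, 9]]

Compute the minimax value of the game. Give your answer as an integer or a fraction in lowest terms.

Row minima are 9 and 9, so Firm A's maximin is 9; column maxima are 17 and 15, so Firm B's minimax is 15. These differ, so the equilibrium is in mixed strategies.
Let Firm A play low price with probability p. Firm B is indifferent when 9p + 17(1−p) = 15p + 9(1−p), giving p = 4/7.
Let Firm B play low price with probability q. Firm A is indifferent when 9q + 15(1−q) = 17q + 9(1−q), giving q = 3/7.
The value is 9·(3/7) + (15)·(4/7) = 87/7.

87/7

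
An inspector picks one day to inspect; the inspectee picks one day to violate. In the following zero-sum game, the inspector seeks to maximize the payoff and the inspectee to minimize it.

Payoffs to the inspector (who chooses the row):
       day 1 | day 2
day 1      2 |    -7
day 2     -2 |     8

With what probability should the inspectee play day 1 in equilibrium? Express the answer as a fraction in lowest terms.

15/19

Row minima are -7 and -2, so the inspector's maximin is -2; column maxima are 2 and 8, so the inspectee's minimax is 2. These differ, so the equilibrium is in mixed strategies.
Let the inspectee play day 1 with probability q. The inspector is indifferent when 2q − 7(1−q) = −2q + 8(1−q), giving q = 15/19.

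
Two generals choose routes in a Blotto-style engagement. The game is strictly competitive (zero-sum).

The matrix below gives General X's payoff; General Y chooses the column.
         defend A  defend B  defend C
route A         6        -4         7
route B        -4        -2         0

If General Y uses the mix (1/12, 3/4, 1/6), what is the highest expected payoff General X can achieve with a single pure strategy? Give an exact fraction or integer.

-4/3

route A: (6)·(1/12) + (-4)·(3/4) + (7)·(1/6) = -4/3.
route B: (-4)·(1/12) + (-2)·(3/4) + (0)·(1/6) = -11/6.
The best pure response is route A with expected payoff -4/3.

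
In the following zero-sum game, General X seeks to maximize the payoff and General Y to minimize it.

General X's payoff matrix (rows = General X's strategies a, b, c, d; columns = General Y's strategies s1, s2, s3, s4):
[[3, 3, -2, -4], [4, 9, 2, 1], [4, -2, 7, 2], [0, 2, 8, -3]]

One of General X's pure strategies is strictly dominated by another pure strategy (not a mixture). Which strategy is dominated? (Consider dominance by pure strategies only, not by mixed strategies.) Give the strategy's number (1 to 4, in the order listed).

1

Compare a with b: 4 > 3, 9 > 3, 2 > -2, 1 > -4.
So b strictly dominates a for General X; a is strictly dominated.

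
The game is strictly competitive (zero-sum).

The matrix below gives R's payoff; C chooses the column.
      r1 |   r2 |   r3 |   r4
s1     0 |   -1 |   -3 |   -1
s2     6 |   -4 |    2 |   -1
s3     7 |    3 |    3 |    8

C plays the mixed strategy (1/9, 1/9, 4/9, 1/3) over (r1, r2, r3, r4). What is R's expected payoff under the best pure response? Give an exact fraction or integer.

s1: (0)·(1/9) + (-1)·(1/9) + (-3)·(4/9) + (-1)·(1/3) = -16/9.
s2: (6)·(1/9) + (-4)·(1/9) + (2)·(4/9) + (-1)·(1/3) = 7/9.
s3: (7)·(1/9) + (3)·(1/9) + (3)·(4/9) + (8)·(1/3) = 46/9.
The best pure response is s3 with expected payoff 46/9.

46/9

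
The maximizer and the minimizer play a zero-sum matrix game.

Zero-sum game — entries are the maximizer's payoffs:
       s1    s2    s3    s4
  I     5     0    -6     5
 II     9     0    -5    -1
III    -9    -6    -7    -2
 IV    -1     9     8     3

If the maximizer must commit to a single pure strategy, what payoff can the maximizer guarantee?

The worst-case payoff for each row is I: -6, II: -5, III: -9, IV: -1.
The best of these is -1.

-1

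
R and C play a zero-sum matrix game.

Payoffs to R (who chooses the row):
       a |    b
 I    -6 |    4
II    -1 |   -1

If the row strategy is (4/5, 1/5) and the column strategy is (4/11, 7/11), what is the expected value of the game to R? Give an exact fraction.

Against (4/11, 7/11), each row's expected payoff is I: 4/11; II: -1.
Taking the (4/5, 1/5)-weighted average: (4/5)·(4/11) + (1/5)·(-1) = 1/11.

1/11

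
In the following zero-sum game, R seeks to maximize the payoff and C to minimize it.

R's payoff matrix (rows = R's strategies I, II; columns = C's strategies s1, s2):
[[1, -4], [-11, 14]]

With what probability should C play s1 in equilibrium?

Row minima are -4 and -11, so R's maximin is -4; column maxima are 1 and 14, so C's minimax is 1. These differ, so the equilibrium is in mixed strategies.
Let C play s1 with probability q. R is indifferent when q − 4(1−q) = −11q + 14(1−q), giving q = 3/5.

3/5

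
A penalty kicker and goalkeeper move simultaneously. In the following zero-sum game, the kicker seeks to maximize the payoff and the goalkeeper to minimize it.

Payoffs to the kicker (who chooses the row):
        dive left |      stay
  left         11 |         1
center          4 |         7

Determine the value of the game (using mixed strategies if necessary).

Row minima are 1 and 4, so the kicker's maximin is 4; column maxima are 11 and 7, so the goalkeeper's minimax is 7. These differ, so the equilibrium is in mixed strategies.
Let the kicker play left with probability p. The goalkeeper is indifferent when 11p + 4(1−p) = p + 7(1−p), giving p = 3/13.
Let the goalkeeper play dive left with probability q. The kicker is indifferent when 11q + (1−q) = 4q + 7(1−q), giving q = 6/13.
The value is 11·(6/13) + (1)·(7/13) = 73/13.

73/13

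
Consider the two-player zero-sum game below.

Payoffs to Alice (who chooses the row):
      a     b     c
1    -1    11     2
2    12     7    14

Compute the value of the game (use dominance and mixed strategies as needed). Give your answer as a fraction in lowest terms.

Column c is strictly dominated by a for Bob (it gives Alice more in every row).
The remaining 2×2 game on (1, 2) × (a, b) has no saddle point. Let Alice play 1 with probability p; indifference gives −p + 12(1−p) = 11p + 7(1−p), so p = 5/17.
Similarly Bob's optimal q on a is 4/17, and the value is -1·(4/17) + (11)·(13/17) = 139/17.

139/17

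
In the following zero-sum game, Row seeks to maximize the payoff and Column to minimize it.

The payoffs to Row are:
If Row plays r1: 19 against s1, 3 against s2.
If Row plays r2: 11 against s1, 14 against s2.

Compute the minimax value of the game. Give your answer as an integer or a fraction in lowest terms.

Row minima are 3 and 11, so Row's maximin is 11; column maxima are 19 and 14, so Column's minimax is 14. These differ, so the equilibrium is in mixed strategies.
Let Row play r1 with probability p. Column is indifferent when 19p + 11(1−p) = 3p + 14(1−p), giving p = 3/19.
Let Column play s1 with probability q. Row is indifferent when 19q + 3(1−q) = 11q + 14(1−q), giving q = 11/19.
The value is 19·(11/19) + (3)·(8/19) = 233/19.

233/19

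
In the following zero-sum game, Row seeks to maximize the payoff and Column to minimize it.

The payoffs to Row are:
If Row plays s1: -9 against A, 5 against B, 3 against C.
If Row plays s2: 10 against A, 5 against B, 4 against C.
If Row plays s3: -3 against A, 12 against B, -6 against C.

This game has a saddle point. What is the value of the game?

Row minima: -9, 4, -6 → Row's maximin is 4.
Column maxima: 10, 12, 4 → Column's minimax is 4.
They coincide at (s2, C), so the value is 4.

4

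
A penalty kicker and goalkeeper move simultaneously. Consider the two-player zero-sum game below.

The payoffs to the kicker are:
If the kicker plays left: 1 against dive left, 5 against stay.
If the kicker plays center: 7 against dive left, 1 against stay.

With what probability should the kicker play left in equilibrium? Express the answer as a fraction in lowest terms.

3/5

Row minima are 1 and 1, so the kicker's maximin is 1; column maxima are 7 and 5, so the goalkeeper's minimax is 5. These differ, so the equilibrium is in mixed strategies.
Let the kicker play left with probability p. The goalkeeper is indifferent when p + 7(1−p) = 5p + (1−p), giving p = 3/5.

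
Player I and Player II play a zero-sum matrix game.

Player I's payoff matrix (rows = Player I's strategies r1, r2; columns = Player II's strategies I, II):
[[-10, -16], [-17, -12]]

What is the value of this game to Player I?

-152/11

Row minima are -16 and -17, so Player I's maximin is -16; column maxima are -10 and -12, so Player II's minimax is -12. These differ, so the equilibrium is in mixed strategies.
Let Player I play r1 with probability p. Player II is indifferent when −10p − 17(1−p) = −16p − 12(1−p), giving p = 5/11.
Let Player II play I with probability q. Player I is indifferent when −10q − 16(1−q) = −17q − 12(1−q), giving q = 4/11.
The value is -10·(4/11) + (-16)·(7/11) = -152/11.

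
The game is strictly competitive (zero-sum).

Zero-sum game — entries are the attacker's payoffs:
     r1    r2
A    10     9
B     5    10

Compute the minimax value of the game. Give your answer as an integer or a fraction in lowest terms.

55/6

Row minima are 9 and 5, so the attacker's maximin is 9; column maxima are 10 and 10, so the defender's minimax is 10. These differ, so the equilibrium is in mixed strategies.
Let the attacker play A with probability p. The defender is indifferent when 10p + 5(1−p) = 9p + 10(1−p), giving p = 5/6.
Let the defender play r1 with probability q. The attacker is indifferent when 10q + 9(1−q) = 5q + 10(1−q), giving q = 1/6.
The value is 10·(1/6) + (9)·(5/6) = 55/6.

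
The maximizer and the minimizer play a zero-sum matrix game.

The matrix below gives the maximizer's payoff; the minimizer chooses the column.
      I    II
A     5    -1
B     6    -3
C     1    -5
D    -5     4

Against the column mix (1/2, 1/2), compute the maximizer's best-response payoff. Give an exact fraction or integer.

A: (5)·(1/2) + (-1)·(1/2) = 2.
B: (6)·(1/2) + (-3)·(1/2) = 3/2.
C: (1)·(1/2) + (-5)·(1/2) = -2.
D: (-5)·(1/2) + (4)·(1/2) = -1/2.
The best pure response is A with expected payoff 2.

2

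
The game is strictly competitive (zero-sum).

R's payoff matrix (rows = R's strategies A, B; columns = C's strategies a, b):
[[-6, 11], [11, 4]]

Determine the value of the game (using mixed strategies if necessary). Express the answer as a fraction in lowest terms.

Row minima are -6 and 4, so R's maximin is 4; column maxima are 11 and 11, so C's minimax is 11. These differ, so the equilibrium is in mixed strategies.
Let R play A with probability p. C is indifferent when −6p + 11(1−p) = 11p + 4(1−p), giving p = 7/24.
Let C play a with probability q. R is indifferent when −6q + 11(1−q) = 11q + 4(1−q), giving q = 7/24.
The value is -6·(7/24) + (11)·(17/24) = 145/24.

145/24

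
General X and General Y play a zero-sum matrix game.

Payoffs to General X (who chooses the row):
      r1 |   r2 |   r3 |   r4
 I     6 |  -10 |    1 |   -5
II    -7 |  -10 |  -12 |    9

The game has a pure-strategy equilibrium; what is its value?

Row minima: -10, -12 → General X's maximin is -10.
Column maxima: 6, -10, 1, 9 → General Y's minimax is -10.
They coincide at (I, r2), so the value is -10.

-10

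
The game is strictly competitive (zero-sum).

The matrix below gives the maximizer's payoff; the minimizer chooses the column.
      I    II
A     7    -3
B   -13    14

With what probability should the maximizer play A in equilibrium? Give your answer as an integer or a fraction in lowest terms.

Row minima are -3 and -13, so the maximizer's maximin is -3; column maxima are 7 and 14, so the minimizer's minimax is 7. These differ, so the equilibrium is in mixed strategies.
Let the maximizer play A with probability p. The minimizer is indifferent when 7p − 13(1−p) = −3p + 14(1−p), giving p = 27/37.

27/37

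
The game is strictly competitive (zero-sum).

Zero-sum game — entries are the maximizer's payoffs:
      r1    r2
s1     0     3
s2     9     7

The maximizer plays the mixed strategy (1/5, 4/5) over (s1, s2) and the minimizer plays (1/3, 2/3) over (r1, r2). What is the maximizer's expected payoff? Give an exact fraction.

98/15

Against (1/3, 2/3), each row's expected payoff is s1: 2; s2: 23/3.
Taking the (1/5, 4/5)-weighted average: (1/5)·(2) + (4/5)·(23/3) = 98/15.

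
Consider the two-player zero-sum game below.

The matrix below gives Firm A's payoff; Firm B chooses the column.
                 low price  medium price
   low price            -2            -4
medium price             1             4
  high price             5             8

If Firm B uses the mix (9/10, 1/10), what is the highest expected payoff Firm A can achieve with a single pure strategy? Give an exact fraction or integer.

53/10

low price: (-2)·(9/10) + (-4)·(1/10) = -11/5.
medium price: (1)·(9/10) + (4)·(1/10) = 13/10.
high price: (5)·(9/10) + (8)·(1/10) = 53/10.
The best pure response is high price with expected payoff 53/10.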